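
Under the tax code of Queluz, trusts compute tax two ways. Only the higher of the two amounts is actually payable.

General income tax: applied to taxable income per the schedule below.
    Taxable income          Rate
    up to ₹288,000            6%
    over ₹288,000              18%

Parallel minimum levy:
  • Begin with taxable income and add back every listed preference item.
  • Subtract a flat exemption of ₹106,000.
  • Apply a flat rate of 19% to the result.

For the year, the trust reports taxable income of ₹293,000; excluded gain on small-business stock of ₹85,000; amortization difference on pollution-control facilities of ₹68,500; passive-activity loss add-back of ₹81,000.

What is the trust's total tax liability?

General income tax:
  ₹288,000 × 6% = ₹17,280
  ₹5,000 × 18% = ₹900
  → ₹18,180

Parallel minimum levy:
  Adjusted income: ₹293,000 + ₹85,000 + ₹68,500 + ₹81,000 = ₹527,500
  Less exemption ₹106,000 → base ₹421,500
  ₹421,500 × 19% = ₹80,085

₹80,085 > ₹18,180, so the parallel minimum levy is the binding amount.

₹80,085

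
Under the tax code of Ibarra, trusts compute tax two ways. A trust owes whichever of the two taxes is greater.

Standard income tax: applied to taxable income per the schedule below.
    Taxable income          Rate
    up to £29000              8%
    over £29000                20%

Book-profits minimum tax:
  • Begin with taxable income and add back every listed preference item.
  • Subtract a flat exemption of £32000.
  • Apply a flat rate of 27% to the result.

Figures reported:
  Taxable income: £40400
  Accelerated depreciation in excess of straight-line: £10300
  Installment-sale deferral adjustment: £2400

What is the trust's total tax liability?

£5697

Standard income tax:
  £29000 × 8% = £2320
  £11400 × 20% = £2280
  → £4600

Book-profits minimum tax:
  Adjusted income: £40400 + £10300 + £2400 = £53100
  Less exemption £32000 → base £21100
  £21100 × 27% = £5697

£5697 > £4600, so the book-profits minimum tax is the binding amount.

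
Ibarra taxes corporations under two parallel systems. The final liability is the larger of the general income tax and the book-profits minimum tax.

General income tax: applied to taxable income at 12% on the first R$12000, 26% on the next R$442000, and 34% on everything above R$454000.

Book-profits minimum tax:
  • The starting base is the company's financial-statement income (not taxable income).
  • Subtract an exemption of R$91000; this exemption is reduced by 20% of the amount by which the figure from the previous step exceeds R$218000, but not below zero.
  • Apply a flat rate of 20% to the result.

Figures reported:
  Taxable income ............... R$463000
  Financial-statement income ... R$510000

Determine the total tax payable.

Book-profits minimum tax:
  Base (financial-statement income): R$510000
  Exemption: R$91000 − 20% × (R$510000 − R$218000) = R$91000 − R$58400 = R$32600
  Base: R$510000 − R$32600 = R$477400
  R$477400 × 20% = R$95480

General income tax:
  R$12000 × 12% = R$1440
  R$442000 × 26% = R$114920
  R$9000 × 34% = R$3060
  → R$119420

R$119420 > R$95480, so the general income tax governs.

R$119420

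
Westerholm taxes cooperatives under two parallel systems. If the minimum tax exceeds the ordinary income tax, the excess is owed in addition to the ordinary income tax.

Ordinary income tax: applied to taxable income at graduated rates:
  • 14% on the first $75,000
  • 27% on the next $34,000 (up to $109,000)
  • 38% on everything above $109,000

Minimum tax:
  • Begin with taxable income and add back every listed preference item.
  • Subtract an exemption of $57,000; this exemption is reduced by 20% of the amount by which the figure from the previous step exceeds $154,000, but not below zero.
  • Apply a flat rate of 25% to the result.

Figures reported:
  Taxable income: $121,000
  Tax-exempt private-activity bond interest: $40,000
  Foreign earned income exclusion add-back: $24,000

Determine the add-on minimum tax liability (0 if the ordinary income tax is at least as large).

$9,310

Ordinary income tax:
  $75,000 × 14% = $10,500
  $34,000 × 27% = $9,180
  $12,000 × 38% = $4,560
  → $24,240

Minimum tax:
  Adjusted income: $121,000 + $40,000 + $24,000 = $185,000
  Exemption: $57,000 − 20% × ($185,000 − $154,000) = $57,000 − $6,200 = $50,800
  Base: $185,000 − $50,800 = $134,200
  $134,200 × 25% = $33,550

Excess of minimum tax over ordinary income tax: $33,550 − $24,240 = $9,310.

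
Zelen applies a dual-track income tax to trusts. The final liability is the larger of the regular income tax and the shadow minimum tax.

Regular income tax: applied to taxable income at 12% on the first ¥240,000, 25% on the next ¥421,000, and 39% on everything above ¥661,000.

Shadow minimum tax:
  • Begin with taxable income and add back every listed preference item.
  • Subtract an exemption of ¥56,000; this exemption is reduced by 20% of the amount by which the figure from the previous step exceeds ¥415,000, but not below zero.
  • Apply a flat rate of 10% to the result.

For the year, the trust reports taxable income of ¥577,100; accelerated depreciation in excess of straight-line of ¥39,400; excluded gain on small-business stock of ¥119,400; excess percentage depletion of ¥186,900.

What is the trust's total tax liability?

Shadow minimum tax:
  Adjusted income: ¥577,100 + ¥39,400 + ¥119,400 + ¥186,900 = ¥922,800
  Exemption: 20% × (¥922,800 − ¥415,000) = ¥101,560 ≥ ¥56,000, so the exemption is fully phased out
  Base: ¥922,800 − ¥0 = ¥922,800
  ¥922,800 × 10% = ¥92,280

Regular income tax:
  ¥240,000 × 12% = ¥28,800
  ¥337,100 × 25% = ¥84,275
  → ¥113,075

¥113,075 > ¥92,280, so the regular income tax governs.

¥113,075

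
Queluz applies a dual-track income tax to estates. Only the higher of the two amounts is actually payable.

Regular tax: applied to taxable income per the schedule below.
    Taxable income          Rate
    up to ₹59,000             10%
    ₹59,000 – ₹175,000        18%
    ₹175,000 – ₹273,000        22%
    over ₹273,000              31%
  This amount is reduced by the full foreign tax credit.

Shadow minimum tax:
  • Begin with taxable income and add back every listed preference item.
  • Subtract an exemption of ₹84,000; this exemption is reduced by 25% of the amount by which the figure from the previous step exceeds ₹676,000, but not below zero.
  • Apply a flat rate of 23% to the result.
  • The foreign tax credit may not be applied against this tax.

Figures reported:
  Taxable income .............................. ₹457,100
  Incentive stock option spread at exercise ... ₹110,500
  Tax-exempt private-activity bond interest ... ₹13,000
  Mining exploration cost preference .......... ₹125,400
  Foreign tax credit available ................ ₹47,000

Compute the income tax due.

Shadow minimum tax:
  Adjusted income: ₹457,100 + ₹110,500 + ₹13,000 + ₹125,400 = ₹706,000
  Exemption: ₹84,000 − 25% × (₹706,000 − ₹676,000) = ₹84,000 − ₹7,500 = ₹76,500
  Base: ₹706,000 − ₹76,500 = ₹629,500
  ₹629,500 × 23% = ₹144,785

Regular tax:
  ₹59,000 × 10% = ₹5,900
  ₹116,000 × 18% = ₹20,880
  ₹98,000 × 22% = ₹21,560
  ₹184,100 × 31% = ₹57,071
  → ₹105,411
  Less foreign tax credit ₹47,000 → ₹58,411

₹144,785 > ₹58,411, so the shadow minimum tax is the binding amount.

₹144,785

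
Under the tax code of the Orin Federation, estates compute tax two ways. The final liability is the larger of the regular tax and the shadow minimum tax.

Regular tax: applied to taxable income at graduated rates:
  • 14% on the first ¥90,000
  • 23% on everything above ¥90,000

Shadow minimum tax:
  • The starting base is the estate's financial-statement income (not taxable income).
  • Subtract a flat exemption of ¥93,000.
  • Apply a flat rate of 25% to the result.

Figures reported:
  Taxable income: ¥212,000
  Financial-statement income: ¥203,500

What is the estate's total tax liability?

Regular tax:
  ¥90,000 × 14% = ¥12,600
  ¥122,000 × 23% = ¥28,060
  → ¥40,660

Shadow minimum tax:
  Base (financial-statement income): ¥203,500
  Less exemption ¥93,000 → base ¥110,500
  ¥110,500 × 25% = ¥27,625

¥40,660 > ¥27,625, so the regular tax governs.

¥40,660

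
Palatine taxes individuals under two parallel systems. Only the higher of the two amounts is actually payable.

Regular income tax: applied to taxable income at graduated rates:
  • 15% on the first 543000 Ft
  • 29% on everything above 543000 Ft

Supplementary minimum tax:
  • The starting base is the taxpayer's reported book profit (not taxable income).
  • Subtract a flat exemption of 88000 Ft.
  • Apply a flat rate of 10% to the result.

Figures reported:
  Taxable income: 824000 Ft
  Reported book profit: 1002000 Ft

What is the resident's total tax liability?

162940 Ft

Regular income tax:
  543000 Ft × 15% = 81450 Ft
  281000 Ft × 29% = 81490 Ft
  → 162940 Ft

Supplementary minimum tax:
  Base (reported book profit): 1002000 Ft
  Less exemption 88000 Ft → base 914000 Ft
  914000 Ft × 10% = 91400 Ft

162940 Ft > 91400 Ft, so the regular income tax governs.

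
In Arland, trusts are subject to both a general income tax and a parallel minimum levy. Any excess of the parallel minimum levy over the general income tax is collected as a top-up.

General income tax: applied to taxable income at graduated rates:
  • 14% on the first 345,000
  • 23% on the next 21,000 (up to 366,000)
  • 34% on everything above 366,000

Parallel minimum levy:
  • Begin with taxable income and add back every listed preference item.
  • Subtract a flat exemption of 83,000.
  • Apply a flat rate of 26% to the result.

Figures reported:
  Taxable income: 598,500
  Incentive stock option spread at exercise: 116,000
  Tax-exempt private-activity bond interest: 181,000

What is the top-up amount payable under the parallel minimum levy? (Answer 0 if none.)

Parallel minimum levy:
  Adjusted income: 598,500 + 116,000 + 181,000 = 895,500
  Less exemption 83,000 → base 812,500
  812,500 × 26% = 211,250

General income tax:
  345,000 × 14% = 48,300
  21,000 × 23% = 4,830
  232,500 × 34% = 79,050
  → 132,180

Excess of parallel minimum levy over general income tax: 211,250 − 132,180 = 79,070.

79,070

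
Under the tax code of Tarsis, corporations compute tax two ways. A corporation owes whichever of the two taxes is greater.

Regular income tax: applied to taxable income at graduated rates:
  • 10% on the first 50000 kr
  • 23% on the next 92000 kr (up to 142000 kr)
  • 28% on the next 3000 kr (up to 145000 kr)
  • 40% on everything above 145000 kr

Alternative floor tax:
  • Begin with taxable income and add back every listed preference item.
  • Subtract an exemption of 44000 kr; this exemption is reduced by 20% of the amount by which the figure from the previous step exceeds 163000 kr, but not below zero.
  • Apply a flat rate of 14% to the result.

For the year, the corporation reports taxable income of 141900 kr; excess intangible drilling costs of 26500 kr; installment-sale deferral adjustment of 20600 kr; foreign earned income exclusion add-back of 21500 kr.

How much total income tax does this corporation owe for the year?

Regular income tax:
  50000 kr × 10% = 5000 kr
  91900 kr × 23% = 21137 kr
  → 26137 kr

Alternative floor tax:
  Adjusted income: 141900 kr + 26500 kr + 20600 kr + 21500 kr = 210500 kr
  Exemption: 44000 kr − 20% × (210500 kr − 163000 kr) = 44000 kr − 9500 kr = 34500 kr
  Base: 210500 kr − 34500 kr = 176000 kr
  176000 kr × 14% = 24640 kr

26137 kr > 24640 kr, so the regular income tax governs.

26137 kr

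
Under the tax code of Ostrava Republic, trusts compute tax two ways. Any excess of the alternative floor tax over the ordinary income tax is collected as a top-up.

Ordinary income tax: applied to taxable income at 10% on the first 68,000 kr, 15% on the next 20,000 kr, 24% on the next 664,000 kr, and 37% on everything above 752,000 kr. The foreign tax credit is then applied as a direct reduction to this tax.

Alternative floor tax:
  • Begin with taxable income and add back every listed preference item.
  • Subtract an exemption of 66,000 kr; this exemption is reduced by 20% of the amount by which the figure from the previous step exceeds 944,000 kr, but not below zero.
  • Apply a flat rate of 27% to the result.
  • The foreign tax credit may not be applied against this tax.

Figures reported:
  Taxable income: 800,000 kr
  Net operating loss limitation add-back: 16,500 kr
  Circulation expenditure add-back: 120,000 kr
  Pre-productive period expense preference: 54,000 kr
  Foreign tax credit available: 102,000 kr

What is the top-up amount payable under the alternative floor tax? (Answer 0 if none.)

167,206 kr

Ordinary income tax:
  68,000 kr × 10% = 6,800 kr
  20,000 kr × 15% = 3,000 kr
  664,000 kr × 24% = 159,360 kr
  48,000 kr × 37% = 17,760 kr
  → 186,920 kr
  Less foreign tax credit 102,000 kr → 84,920 kr

Alternative floor tax:
  Adjusted income: 800,000 kr + 16,500 kr + 120,000 kr + 54,000 kr = 990,500 kr
  Exemption: 66,000 kr − 20% × (990,500 kr − 944,000 kr) = 66,000 kr − 9,300 kr = 56,700 kr
  Base: 990,500 kr − 56,700 kr = 933,800 kr
  933,800 kr × 27% = 252,126 kr

Excess of alternative floor tax over ordinary income tax: 252,126 kr − 84,920 kr = 167,206 kr.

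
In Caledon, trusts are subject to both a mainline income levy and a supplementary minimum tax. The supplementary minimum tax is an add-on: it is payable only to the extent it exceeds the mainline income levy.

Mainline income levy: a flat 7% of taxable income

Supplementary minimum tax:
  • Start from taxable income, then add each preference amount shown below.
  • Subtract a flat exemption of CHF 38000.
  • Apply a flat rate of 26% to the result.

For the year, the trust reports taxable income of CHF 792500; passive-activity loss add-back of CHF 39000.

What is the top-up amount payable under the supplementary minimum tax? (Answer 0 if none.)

CHF 150835

Mainline income levy:
  CHF 792500 × 7% = CHF 55475

Supplementary minimum tax:
  Adjusted income: CHF 792500 + CHF 39000 = CHF 831500
  Less exemption CHF 38000 → base CHF 793500
  CHF 793500 × 26% = CHF 206310

Excess of supplementary minimum tax over mainline income levy: CHF 206310 − CHF 55475 = CHF 150835.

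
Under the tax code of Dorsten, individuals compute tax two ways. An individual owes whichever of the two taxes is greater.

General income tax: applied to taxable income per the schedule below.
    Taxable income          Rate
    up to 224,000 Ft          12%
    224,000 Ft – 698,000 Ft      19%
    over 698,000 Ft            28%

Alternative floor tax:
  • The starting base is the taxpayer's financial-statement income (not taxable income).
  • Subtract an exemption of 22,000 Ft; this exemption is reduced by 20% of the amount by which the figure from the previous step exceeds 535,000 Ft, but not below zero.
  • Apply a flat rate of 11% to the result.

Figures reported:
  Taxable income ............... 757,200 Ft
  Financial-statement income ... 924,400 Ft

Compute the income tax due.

Alternative floor tax:
  Base (financial-statement income): 924,400 Ft
  Exemption: 20% × (924,400 Ft − 535,000 Ft) = 77,880 Ft ≥ 22,000 Ft, so the exemption is fully phased out
  Base: 924,400 Ft − 0 Ft = 924,400 Ft
  924,400 Ft × 11% = 101,684 Ft

General income tax:
  224,000 Ft × 12% = 26,880 Ft
  474,000 Ft × 19% = 90,060 Ft
  59,200 Ft × 28% = 16,576 Ft
  → 133,516 Ft

133,516 Ft > 101,684 Ft, so the general income tax governs.

133,516 Ft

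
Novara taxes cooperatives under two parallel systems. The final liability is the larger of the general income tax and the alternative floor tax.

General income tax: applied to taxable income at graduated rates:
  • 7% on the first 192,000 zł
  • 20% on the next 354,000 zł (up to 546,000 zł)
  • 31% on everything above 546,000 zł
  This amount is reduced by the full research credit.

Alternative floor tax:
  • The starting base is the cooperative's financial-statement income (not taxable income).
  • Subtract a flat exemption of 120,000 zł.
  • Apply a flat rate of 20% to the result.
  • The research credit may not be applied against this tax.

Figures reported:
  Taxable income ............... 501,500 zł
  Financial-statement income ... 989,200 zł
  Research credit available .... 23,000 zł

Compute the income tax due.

Alternative floor tax:
  Base (financial-statement income): 989,200 zł
  Less exemption 120,000 zł → base 869,200 zł
  869,200 zł × 20% = 173,840 zł

General income tax:
  192,000 zł × 7% = 13,440 zł
  309,500 zł × 20% = 61,900 zł
  → 75,340 zł
  Less research credit 23,000 zł → 52,340 zł

173,840 zł > 52,340 zł, so the alternative floor tax is the binding amount.

173,840 zł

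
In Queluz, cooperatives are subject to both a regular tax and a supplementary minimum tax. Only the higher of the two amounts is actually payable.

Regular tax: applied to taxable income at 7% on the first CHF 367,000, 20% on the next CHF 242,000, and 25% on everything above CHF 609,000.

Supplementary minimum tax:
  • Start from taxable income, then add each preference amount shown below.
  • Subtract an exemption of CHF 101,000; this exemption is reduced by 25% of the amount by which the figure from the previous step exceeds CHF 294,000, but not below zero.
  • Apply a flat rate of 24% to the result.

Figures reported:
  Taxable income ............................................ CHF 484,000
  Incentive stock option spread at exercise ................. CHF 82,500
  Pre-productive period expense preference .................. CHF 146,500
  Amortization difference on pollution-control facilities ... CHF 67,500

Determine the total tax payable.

CHF 187,320

Regular tax:
  CHF 367,000 × 7% = CHF 25,690
  CHF 117,000 × 20% = CHF 23,400
  → CHF 49,090

Supplementary minimum tax:
  Adjusted income: CHF 484,000 + CHF 82,500 + CHF 146,500 + CHF 67,500 = CHF 780,500
  Exemption: 25% × (CHF 780,500 − CHF 294,000) = CHF 121,625 ≥ CHF 101,000, so the exemption is fully phased out
  Base: CHF 780,500 − CHF 0 = CHF 780,500
  CHF 780,500 × 24% = CHF 187,320

CHF 187,320 > CHF 49,090, so the supplementary minimum tax is the binding amount.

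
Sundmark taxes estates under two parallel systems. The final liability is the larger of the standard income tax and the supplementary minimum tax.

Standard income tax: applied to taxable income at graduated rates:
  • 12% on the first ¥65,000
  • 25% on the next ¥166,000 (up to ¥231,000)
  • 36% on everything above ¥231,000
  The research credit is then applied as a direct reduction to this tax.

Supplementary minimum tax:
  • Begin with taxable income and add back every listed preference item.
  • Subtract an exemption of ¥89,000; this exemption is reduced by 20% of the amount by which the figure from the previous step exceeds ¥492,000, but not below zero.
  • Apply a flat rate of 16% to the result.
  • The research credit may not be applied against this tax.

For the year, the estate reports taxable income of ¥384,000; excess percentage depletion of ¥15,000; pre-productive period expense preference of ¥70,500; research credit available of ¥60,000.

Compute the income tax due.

¥60,880

Supplementary minimum tax:
  Adjusted income: ¥384,000 + ¥15,000 + ¥70,500 = ¥469,500
  Exemption: ¥469,500 ≤ ¥492,000, so full ¥89,000 applies
  Base: ¥469,500 − ¥89,000 = ¥380,500
  ¥380,500 × 16% = ¥60,880

Standard income tax:
  ¥65,000 × 12% = ¥7,800
  ¥166,000 × 25% = ¥41,500
  ¥153,000 × 36% = ¥55,080
  → ¥104,380
  Less research credit ¥60,000 → ¥44,380

¥60,880 > ¥44,380, so the supplementary minimum tax is the binding amount.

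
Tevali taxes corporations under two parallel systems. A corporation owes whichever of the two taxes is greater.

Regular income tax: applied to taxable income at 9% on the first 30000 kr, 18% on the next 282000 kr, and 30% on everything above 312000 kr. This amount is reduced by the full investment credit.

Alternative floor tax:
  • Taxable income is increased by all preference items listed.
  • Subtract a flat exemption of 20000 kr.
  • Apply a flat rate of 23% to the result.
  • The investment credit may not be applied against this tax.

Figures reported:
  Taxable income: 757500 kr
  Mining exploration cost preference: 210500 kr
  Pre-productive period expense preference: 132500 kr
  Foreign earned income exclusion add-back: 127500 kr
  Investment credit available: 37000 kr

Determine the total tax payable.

277840 kr

Alternative floor tax:
  Adjusted income: 757500 kr + 210500 kr + 132500 kr + 127500 kr = 1228000 kr
  Less exemption 20000 kr → base 1208000 kr
  1208000 kr × 23% = 277840 kr

Regular income tax:
  30000 kr × 9% = 2700 kr
  282000 kr × 18% = 50760 kr
  445500 kr × 30% = 133650 kr
  → 187110 kr
  Less investment credit 37000 kr → 150110 kr

277840 kr > 150110 kr, so the alternative floor tax is the binding amount.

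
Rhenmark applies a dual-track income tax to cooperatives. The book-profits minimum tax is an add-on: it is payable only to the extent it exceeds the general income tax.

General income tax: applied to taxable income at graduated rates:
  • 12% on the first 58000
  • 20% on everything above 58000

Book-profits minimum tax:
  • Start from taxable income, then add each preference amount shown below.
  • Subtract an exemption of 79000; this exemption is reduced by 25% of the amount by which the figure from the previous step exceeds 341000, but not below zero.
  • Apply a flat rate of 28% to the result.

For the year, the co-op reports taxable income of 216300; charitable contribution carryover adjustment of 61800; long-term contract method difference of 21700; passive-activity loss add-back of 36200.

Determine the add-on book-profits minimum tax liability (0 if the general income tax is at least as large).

Book-profits minimum tax:
  Adjusted income: 216300 + 61800 + 21700 + 36200 = 336000
  Exemption: 336000 ≤ 341000, so full 79000 applies
  Base: 336000 − 79000 = 257000
  257000 × 28% = 71960

General income tax:
  58000 × 12% = 6960
  158300 × 20% = 31660
  → 38620

Excess of book-profits minimum tax over general income tax: 71960 − 38620 = 33340.

33340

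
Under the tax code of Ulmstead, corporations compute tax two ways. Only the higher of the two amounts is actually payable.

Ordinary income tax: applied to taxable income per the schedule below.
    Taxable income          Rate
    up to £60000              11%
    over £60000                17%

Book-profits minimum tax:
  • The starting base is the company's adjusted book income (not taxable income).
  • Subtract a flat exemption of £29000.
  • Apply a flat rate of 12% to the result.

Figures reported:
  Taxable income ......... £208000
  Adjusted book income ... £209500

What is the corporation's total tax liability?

£31760

Ordinary income tax:
  £60000 × 11% = £6600
  £148000 × 17% = £25160
  → £31760

Book-profits minimum tax:
  Base (adjusted book income): £209500
  Less exemption £29000 → base £180500
  £180500 × 12% = £21660

£31760 > £21660, so the ordinary income tax governs.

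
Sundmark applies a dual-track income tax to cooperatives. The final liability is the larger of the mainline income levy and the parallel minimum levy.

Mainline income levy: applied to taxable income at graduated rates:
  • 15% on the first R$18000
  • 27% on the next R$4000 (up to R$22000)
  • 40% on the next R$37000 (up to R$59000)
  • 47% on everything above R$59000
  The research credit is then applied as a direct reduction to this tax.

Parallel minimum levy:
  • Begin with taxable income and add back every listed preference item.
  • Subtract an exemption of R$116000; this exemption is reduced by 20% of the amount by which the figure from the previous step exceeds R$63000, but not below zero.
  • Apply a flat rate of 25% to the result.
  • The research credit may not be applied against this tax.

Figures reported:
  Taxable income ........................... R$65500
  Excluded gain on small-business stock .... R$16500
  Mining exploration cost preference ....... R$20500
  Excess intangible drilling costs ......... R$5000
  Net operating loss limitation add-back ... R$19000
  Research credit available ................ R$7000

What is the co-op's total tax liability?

R$14635

Parallel minimum levy:
  Adjusted income: R$65500 + R$16500 + R$20500 + R$5000 + R$19000 = R$126500
  Exemption: R$116000 − 20% × (R$126500 − R$63000) = R$116000 − R$12700 = R$103300
  Base: R$126500 − R$103300 = R$23200
  R$23200 × 25% = R$5800

Mainline income levy:
  R$18000 × 15% = R$2700
  R$4000 × 27% = R$1080
  R$37000 × 40% = R$14800
  R$6500 × 47% = R$3055
  → R$21635
  Less research credit R$7000 → R$14635

R$14635 > R$5800, so the mainline income levy governs.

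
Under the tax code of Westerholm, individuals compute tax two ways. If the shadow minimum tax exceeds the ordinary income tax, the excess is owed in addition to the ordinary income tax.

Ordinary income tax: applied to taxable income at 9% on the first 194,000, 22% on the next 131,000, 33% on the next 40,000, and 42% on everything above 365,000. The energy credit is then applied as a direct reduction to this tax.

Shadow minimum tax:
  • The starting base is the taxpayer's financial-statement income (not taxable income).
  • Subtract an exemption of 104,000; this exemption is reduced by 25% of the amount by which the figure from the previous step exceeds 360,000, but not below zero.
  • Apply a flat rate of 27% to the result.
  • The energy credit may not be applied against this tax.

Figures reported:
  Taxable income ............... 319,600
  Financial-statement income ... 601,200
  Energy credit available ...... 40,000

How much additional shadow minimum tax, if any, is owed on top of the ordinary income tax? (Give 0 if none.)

145,433

Ordinary income tax:
  194,000 × 9% = 17,460
  125,600 × 22% = 27,632
  → 45,092
  Less energy credit 40,000 → 5,092

Shadow minimum tax:
  Base (financial-statement income): 601,200
  Exemption: 104,000 − 25% × (601,200 − 360,000) = 104,000 − 60,300 = 43,700
  Base: 601,200 − 43,700 = 557,500
  557,500 × 27% = 150,525

Excess of shadow minimum tax over ordinary income tax: 150,525 − 5,092 = 145,433.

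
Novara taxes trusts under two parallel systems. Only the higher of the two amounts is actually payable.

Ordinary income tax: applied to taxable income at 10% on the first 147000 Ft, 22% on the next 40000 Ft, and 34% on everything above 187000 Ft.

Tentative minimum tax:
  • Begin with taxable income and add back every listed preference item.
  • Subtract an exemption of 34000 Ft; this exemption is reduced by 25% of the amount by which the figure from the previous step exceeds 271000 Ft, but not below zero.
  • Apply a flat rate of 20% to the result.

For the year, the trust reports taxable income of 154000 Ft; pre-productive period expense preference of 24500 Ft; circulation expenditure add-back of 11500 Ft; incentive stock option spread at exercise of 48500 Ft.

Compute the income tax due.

Tentative minimum tax:
  Adjusted income: 154000 Ft + 24500 Ft + 11500 Ft + 48500 Ft = 238500 Ft
  Exemption: 238500 Ft ≤ 271000 Ft, so full 34000 Ft applies
  Base: 238500 Ft − 34000 Ft = 204500 Ft
  204500 Ft × 20% = 40900 Ft

Ordinary income tax:
  147000 Ft × 10% = 14700 Ft
  7000 Ft × 22% = 1540 Ft
  → 16240 Ft

40900 Ft > 16240 Ft, so the tentative minimum tax is the binding amount.

40900 Ft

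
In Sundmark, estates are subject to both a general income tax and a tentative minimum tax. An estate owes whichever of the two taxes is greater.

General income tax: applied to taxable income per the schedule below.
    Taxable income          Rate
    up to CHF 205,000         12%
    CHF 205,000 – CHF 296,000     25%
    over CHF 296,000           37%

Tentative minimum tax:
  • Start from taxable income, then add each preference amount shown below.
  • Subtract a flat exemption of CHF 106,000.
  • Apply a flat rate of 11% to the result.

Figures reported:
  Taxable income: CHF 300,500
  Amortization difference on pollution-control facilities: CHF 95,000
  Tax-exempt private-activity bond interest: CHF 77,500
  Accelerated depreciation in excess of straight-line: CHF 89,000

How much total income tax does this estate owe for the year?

General income tax:
  CHF 205,000 × 12% = CHF 24,600
  CHF 91,000 × 25% = CHF 22,750
  CHF 4,500 × 37% = CHF 1,665
  → CHF 49,015

Tentative minimum tax:
  Adjusted income: CHF 300,500 + CHF 95,000 + CHF 77,500 + CHF 89,000 = CHF 562,000
  Less exemption CHF 106,000 → base CHF 456,000
  CHF 456,000 × 11% = CHF 50,160

CHF 50,160 > CHF 49,015, so the tentative minimum tax is the binding amount.

CHF 50,160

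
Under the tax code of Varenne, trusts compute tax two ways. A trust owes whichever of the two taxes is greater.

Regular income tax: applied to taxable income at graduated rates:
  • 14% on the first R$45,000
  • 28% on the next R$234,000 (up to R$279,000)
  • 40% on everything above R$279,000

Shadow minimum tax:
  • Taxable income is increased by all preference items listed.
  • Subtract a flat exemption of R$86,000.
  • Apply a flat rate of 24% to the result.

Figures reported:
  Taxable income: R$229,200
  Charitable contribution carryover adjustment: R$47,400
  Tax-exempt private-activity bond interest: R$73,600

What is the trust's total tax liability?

R$63,408

Regular income tax:
  R$45,000 × 14% = R$6,300
  R$184,200 × 28% = R$51,576
  → R$57,876

Shadow minimum tax:
  Adjusted income: R$229,200 + R$47,400 + R$73,600 = R$350,200
  Less exemption R$86,000 → base R$264,200
  R$264,200 × 24% = R$63,408

R$63,408 > R$57,876, so the shadow minimum tax is the binding amount.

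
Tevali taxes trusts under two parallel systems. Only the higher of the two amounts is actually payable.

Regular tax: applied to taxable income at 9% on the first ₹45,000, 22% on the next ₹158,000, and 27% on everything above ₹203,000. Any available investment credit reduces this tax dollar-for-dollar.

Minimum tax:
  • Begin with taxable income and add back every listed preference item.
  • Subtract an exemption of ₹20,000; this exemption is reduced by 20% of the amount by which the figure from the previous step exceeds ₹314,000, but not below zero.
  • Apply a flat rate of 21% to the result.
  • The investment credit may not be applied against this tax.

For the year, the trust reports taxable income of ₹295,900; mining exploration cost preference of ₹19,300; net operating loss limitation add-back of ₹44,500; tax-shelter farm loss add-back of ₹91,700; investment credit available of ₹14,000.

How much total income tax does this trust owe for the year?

Regular tax:
  ₹45,000 × 9% = ₹4,050
  ₹158,000 × 22% = ₹34,760
  ₹92,900 × 27% = ₹25,083
  → ₹63,893
  Less investment credit ₹14,000 → ₹49,893

Minimum tax:
  Adjusted income: ₹295,900 + ₹19,300 + ₹44,500 + ₹91,700 = ₹451,400
  Exemption: 20% × (₹451,400 − ₹314,000) = ₹27,480 ≥ ₹20,000, so the exemption is fully phased out
  Base: ₹451,400 − ₹0 = ₹451,400
  ₹451,400 × 21% = ₹94,794

₹94,794 > ₹49,893, so the minimum tax is the binding amount.

₹94,794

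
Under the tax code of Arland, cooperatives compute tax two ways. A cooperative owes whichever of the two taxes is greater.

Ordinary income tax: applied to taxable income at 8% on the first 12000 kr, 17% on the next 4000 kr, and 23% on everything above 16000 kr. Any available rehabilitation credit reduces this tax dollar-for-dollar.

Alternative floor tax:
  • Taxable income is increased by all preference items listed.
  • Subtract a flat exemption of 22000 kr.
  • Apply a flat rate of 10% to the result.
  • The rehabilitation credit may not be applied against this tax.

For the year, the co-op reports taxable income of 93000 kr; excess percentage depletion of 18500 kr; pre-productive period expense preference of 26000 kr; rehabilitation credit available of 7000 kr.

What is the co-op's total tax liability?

Ordinary income tax:
  12000 kr × 8% = 960 kr
  4000 kr × 17% = 680 kr
  77000 kr × 23% = 17710 kr
  → 19350 kr
  Less rehabilitation credit 7000 kr → 12350 kr

Alternative floor tax:
  Adjusted income: 93000 kr + 18500 kr + 26000 kr = 137500 kr
  Less exemption 22000 kr → base 115500 kr
  115500 kr × 10% = 11550 kr

12350 kr > 11550 kr, so the ordinary income tax governs.

12350 kr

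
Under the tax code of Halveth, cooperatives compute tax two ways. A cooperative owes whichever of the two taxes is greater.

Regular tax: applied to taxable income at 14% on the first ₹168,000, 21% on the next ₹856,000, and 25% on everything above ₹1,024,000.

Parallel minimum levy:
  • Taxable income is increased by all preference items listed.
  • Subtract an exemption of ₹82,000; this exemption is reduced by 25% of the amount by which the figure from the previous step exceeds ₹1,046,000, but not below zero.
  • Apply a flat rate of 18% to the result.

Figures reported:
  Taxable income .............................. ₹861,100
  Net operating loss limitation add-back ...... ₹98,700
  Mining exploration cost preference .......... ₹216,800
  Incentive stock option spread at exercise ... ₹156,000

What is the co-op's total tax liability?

Regular tax:
  ₹168,000 × 14% = ₹23,520
  ₹693,100 × 21% = ₹145,551
  → ₹169,071

Parallel minimum levy:
  Adjusted income: ₹861,100 + ₹98,700 + ₹216,800 + ₹156,000 = ₹1,332,600
  Exemption: ₹82,000 − 25% × (₹1,332,600 − ₹1,046,000) = ₹82,000 − ₹71,650 = ₹10,350
  Base: ₹1,332,600 − ₹10,350 = ₹1,322,250
  ₹1,322,250 × 18% = ₹238,005

₹238,005 > ₹169,071, so the parallel minimum levy is the binding amount.

₹238,005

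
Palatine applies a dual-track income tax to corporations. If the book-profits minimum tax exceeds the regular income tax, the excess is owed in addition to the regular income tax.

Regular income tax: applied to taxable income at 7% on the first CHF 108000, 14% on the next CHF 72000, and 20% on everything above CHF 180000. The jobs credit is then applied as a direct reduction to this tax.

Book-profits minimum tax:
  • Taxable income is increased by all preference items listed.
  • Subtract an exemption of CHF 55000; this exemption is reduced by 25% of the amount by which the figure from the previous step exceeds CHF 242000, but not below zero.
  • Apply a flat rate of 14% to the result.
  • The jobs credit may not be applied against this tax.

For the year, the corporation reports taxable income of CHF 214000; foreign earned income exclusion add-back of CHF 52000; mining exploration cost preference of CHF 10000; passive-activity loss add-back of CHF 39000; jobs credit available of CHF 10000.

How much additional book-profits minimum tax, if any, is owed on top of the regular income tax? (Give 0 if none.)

CHF 24515

Regular income tax:
  CHF 108000 × 7% = CHF 7560
  CHF 72000 × 14% = CHF 10080
  CHF 34000 × 20% = CHF 6800
  → CHF 24440
  Less jobs credit CHF 10000 → CHF 14440

Book-profits minimum tax:
  Adjusted income: CHF 214000 + CHF 52000 + CHF 10000 + CHF 39000 = CHF 315000
  Exemption: CHF 55000 − 25% × (CHF 315000 − CHF 242000) = CHF 55000 − CHF 18250 = CHF 36750
  Base: CHF 315000 − CHF 36750 = CHF 278250
  CHF 278250 × 14% = CHF 38955

Excess of book-profits minimum tax over regular income tax: CHF 38955 − CHF 14440 = CHF 24515.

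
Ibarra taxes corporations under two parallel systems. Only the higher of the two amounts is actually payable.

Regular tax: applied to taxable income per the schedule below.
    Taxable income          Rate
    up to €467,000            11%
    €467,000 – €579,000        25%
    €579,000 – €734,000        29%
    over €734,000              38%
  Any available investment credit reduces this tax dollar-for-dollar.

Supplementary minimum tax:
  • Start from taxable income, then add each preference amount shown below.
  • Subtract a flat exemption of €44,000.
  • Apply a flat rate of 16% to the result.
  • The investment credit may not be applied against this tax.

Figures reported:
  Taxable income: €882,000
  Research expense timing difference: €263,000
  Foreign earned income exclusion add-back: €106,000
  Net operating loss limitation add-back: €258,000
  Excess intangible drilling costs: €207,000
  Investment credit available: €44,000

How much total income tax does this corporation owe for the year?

€267,520

Supplementary minimum tax:
  Adjusted income: €882,000 + €263,000 + €106,000 + €258,000 + €207,000 = €1,716,000
  Less exemption €44,000 → base €1,672,000
  €1,672,000 × 16% = €267,520

Regular tax:
  €467,000 × 11% = €51,370
  €112,000 × 25% = €28,000
  €155,000 × 29% = €44,950
  €148,000 × 38% = €56,240
  → €180,560
  Less investment credit €44,000 → €136,560

€267,520 > €136,560, so the supplementary minimum tax is the binding amount.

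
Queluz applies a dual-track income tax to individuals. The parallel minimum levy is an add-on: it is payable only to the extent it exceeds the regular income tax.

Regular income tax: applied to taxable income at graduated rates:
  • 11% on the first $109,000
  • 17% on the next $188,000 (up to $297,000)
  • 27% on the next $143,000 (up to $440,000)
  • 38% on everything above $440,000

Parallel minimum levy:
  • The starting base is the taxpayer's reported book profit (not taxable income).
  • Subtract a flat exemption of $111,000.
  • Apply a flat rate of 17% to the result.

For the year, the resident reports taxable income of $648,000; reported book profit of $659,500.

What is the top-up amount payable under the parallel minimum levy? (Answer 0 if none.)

Regular income tax:
  $109,000 × 11% = $11,990
  $188,000 × 17% = $31,960
  $143,000 × 27% = $38,610
  $208,000 × 38% = $79,040
  → $161,600

Parallel minimum levy:
  Base (reported book profit): $659,500
  Less exemption $111,000 → base $548,500
  $548,500 × 17% = $93,245

$93,245 ≤ $161,600, so no add-on is due.

$0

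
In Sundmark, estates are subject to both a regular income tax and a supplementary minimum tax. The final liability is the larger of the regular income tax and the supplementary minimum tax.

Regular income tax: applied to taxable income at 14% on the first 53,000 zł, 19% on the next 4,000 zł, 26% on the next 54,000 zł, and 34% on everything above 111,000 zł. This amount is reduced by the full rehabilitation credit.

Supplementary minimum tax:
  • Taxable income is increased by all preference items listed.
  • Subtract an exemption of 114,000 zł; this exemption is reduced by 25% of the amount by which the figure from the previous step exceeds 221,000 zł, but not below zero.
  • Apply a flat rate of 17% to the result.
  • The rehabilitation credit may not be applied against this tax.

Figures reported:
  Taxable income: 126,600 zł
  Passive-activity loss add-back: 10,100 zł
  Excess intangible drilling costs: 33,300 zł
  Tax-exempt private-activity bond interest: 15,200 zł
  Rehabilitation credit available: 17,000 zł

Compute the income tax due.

Supplementary minimum tax:
  Adjusted income: 126,600 zł + 10,100 zł + 33,300 zł + 15,200 zł = 185,200 zł
  Exemption: 185,200 zł ≤ 221,000 zł, so full 114,000 zł applies
  Base: 185,200 zł − 114,000 zł = 71,200 zł
  71,200 zł × 17% = 12,104 zł

Regular income tax:
  53,000 zł × 14% = 7,420 zł
  4,000 zł × 19% = 760 zł
  54,000 zł × 26% = 14,040 zł
  15,600 zł × 34% = 5,304 zł
  → 27,524 zł
  Less rehabilitation credit 17,000 zł → 10,524 zł

12,104 zł > 10,524 zł, so the supplementary minimum tax is the binding amount.

12,104 zł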